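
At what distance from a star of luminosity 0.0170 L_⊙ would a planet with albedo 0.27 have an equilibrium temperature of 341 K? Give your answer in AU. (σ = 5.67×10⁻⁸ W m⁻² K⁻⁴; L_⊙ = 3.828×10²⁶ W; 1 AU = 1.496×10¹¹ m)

d ≈ 0.0742 AU

L = 0.0170 × 3.828×10²⁶ = 6.51×10²⁴ W.
From T_eq⁴ = L(1−A)/(16πσd²): d = √[L(1−A)/(16πσT_eq⁴)].
d = √[6.51×10²⁴ × 0.73 / (16π × 5.67×10⁻⁸ × (341)⁴)] = 1.11×10¹⁰ m = 0.0742 AU.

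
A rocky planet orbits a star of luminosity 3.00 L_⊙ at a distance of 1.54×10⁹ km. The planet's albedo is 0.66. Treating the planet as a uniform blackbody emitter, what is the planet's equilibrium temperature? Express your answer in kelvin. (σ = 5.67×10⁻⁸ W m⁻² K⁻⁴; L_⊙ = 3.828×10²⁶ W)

d = 1.54×10⁹ km = 1.54×10¹² m.
L = 3.00 × 3.828×10²⁶ = 1.15×10²⁷ W.
Flux: S = L/(4πd²) = 1.15×10²⁷/(4π×(1.54×10¹²)²) = 38.5 W m⁻².
Energy balance: absorbed = emitted ⇒ πR²·S(1−A) = 4πR²·σT_eq⁴, so T_eq⁴ = S(1−A)/(4σ).
T_eq = [38.5 × 0.34 / (4 × 5.67×10⁻⁸)]^(1/4) = (5.78×10⁷)^(1/4) = 87.2 K.

T_eq ≈ 87.2 K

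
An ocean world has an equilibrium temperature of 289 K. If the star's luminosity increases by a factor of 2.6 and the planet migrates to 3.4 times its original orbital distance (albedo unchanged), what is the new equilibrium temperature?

T_eq ≈ 199 K

T_eq ∝ L^(1/4) · d^(−1/2).
T′ = 289 × 2.6^(1/4) / 3.4^(1/2) = 199 K.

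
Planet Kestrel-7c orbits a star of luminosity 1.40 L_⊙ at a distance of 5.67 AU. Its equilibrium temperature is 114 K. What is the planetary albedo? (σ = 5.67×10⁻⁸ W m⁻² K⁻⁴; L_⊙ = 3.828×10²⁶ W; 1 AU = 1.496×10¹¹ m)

A ≈ 0.35

d = 5.67 AU = 8.48×10¹¹ m.
L = 1.40 × 3.828×10²⁶ = 5.36×10²⁶ W.
Flux: S = L/(4πd²) = 5.36×10²⁶/(4π×(8.48×10¹¹)²) = 59.3 W m⁻².
From T_eq⁴ = S(1−A)/(4σ): 1−A = 4σT_eq⁴/S.
1−A = 4 × 5.67×10⁻⁸ × (114)⁴ / 59.3 = 0.646.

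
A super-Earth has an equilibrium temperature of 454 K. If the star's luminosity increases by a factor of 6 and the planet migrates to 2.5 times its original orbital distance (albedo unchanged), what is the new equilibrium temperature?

T_eq ≈ 449 K

T_eq ∝ L^(1/4) · d^(−1/2).
T′ = 454 × 6^(1/4) / 2.5^(1/2) = 449 K.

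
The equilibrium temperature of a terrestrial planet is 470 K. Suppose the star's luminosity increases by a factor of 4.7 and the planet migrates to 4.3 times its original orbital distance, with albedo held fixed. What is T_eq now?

T_eq ∝ L^(1/4) · d^(−1/2).
T′ = 470 × 4.7^(1/4) / 4.3^(1/2) = 334 K.

T_eq ≈ 334 K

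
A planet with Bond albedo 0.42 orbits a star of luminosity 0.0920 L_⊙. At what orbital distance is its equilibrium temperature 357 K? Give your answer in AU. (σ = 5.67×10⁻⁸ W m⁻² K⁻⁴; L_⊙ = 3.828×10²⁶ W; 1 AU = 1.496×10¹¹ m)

d ≈ 0.140 AU

L = 0.0920 × 3.828×10²⁶ = 3.52×10²⁵ W.
From T_eq⁴ = L(1−A)/(16πσd²): d = √[L(1−A)/(16πσT_eq⁴)].
d = √[3.52×10²⁵ × 0.58 / (16π × 5.67×10⁻⁸ × (357)⁴)] = 2.10×10¹⁰ m = 0.140 AU.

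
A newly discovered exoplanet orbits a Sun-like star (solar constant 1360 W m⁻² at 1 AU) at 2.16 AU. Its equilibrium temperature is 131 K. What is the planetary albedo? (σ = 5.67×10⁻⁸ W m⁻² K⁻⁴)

Flux at 2.16 AU: S = 1360/2.16² = 291 W m⁻².
From T_eq⁴ = S(1−A)/(4σ): 1−A = 4σT_eq⁴/S.
1−A = 4 × 5.67×10⁻⁸ × (131)⁴ / 291 = 0.229.

A ≈ 0.77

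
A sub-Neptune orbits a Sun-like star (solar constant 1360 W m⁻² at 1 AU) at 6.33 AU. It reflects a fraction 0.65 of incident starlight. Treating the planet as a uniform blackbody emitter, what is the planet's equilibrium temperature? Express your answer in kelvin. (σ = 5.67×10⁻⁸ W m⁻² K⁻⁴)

T_eq ≈ 85.1 K

Flux at 6.33 AU: S = 1360/6.33² = 33.9 W m⁻².
Energy balance: absorbed = emitted ⇒ πR²·S(1−A) = 4πR²·σT_eq⁴, so T_eq⁴ = S(1−A)/(4σ).
T_eq = [33.9 × 0.35 / (4 × 5.67×10⁻⁸)]^(1/4) = (5.24×10⁷)^(1/4) = 85.1 K.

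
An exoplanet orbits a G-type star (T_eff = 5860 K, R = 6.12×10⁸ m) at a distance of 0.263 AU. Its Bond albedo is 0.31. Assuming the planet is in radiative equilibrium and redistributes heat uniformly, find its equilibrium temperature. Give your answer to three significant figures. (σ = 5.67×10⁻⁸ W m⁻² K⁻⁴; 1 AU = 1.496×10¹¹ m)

d = 0.263 AU = 3.93×10¹⁰ m.
L = 4πR_⋆²σT_⋆⁴ = 4π(6.12×10⁸)² × 5.67×10⁻⁸ × (5860)⁴ = 3.15×10²⁶ W.
S = L/(4πd²) = 1.62×10⁴ W m⁻².
Energy balance: absorbed = emitted ⇒ πR²·S(1−A) = 4πR²·σT_eq⁴, so T_eq⁴ = S(1−A)/(4σ).
T_eq = [1.62×10⁴ × 0.69 / (4 × 5.67×10⁻⁸)]^(1/4) = (4.92×10¹⁰)^(1/4) = 471 K.

T_eq ≈ 471 K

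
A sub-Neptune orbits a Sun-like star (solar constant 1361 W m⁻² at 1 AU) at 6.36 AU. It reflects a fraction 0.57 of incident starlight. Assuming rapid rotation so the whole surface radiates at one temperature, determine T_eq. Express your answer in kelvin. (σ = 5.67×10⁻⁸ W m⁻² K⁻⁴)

T_eq ≈ 89.4 K

Flux at 6.36 AU: S = 1361/6.36² = 33.6 W m⁻².
Energy balance: absorbed = emitted ⇒ πR²·S(1−A) = 4πR²·σT_eq⁴, so T_eq⁴ = S(1−A)/(4σ).
T_eq = [33.6 × 0.43 / (4 × 5.67×10⁻⁸)]^(1/4) = (6.38×10⁷)^(1/4) = 89.4 K.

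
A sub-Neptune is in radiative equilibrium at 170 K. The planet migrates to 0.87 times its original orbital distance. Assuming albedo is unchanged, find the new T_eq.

T_eq ∝ L^(1/4) · d^(−1/2).
T′ = 170 / 0.87^(1/2) = 182 K.

T_eq ≈ 182 K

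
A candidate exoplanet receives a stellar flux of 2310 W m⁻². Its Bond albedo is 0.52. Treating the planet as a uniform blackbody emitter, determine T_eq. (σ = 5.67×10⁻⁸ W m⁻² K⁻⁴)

Energy balance: absorbed = emitted ⇒ πR²·S(1−A) = 4πR²·σT_eq⁴, so T_eq⁴ = S(1−A)/(4σ).
T_eq = [2310 × 0.48 / (4 × 5.67×10⁻⁸)]^(1/4) = (4.89×10⁹)^(1/4) = 264 K.

T_eq ≈ 264 K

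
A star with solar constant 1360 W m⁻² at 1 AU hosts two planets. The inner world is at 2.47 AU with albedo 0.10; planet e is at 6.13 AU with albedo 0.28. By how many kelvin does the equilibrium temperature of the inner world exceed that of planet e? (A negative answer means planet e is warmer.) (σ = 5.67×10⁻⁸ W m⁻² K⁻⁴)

ΔT ≈ 68.9 K

T_eq = [S₀(1−A)/(4σd²)]^(1/4), so T ∝ (1−A)^(1/4) / √d.
T₁ = [1360×0.90/(4×5.67×10⁻⁸×2.47²)]^(1/4) = 172.46 K.
T₂ = [1360×0.72/(4×5.67×10⁻⁸×6.13²)]^(1/4) = 103.53 K.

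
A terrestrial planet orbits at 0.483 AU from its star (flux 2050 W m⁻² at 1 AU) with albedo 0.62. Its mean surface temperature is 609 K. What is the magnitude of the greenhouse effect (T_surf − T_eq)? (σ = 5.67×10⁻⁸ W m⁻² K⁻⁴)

ΔT ≈ 260.7 K

S = 2050/0.483² = 8787 W m⁻².
T_eq = [S(1−A)/(4σ)]^(1/4) = [8787×0.38/(4×5.67×10⁻⁸)]^(1/4) = 348.3 K.
ΔT = T_surf − T_eq = 609 − 348.3.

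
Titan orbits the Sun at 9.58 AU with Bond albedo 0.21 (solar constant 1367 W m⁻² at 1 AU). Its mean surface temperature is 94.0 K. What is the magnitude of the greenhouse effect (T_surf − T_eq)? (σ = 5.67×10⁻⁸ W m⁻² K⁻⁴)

ΔT ≈ 9.1 K

S = 1367/9.58² = 14.89 W m⁻².
T_eq = [S(1−A)/(4σ)]^(1/4) = [14.89×0.79/(4×5.67×10⁻⁸)]^(1/4) = 84.9 K.
ΔT = T_surf − T_eq = 94 − 84.9.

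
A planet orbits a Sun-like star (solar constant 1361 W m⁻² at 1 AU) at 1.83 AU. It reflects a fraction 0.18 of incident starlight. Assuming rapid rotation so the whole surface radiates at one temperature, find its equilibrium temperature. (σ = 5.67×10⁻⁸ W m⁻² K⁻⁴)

T_eq ≈ 196 K

Flux at 1.83 AU: S = 1361/1.83² = 406 W m⁻².
Energy balance: absorbed = emitted ⇒ πR²·S(1−A) = 4πR²·σT_eq⁴, so T_eq⁴ = S(1−A)/(4σ).
T_eq = [406 × 0.82 / (4 × 5.67×10⁻⁸)]^(1/4) = (1.47×10⁹)^(1/4) = 196 K.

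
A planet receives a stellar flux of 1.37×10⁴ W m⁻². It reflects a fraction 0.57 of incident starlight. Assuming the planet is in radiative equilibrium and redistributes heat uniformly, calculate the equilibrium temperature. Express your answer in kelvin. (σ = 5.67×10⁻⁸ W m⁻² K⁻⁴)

Energy balance: absorbed = emitted ⇒ πR²·S(1−A) = 4πR²·σT_eq⁴, so T_eq⁴ = S(1−A)/(4σ).
T_eq = [1.37×10⁴ × 0.43 / (4 × 5.67×10⁻⁸)]^(1/4) = (2.60×10¹⁰)^(1/4) = 401 K.

T_eq ≈ 401 K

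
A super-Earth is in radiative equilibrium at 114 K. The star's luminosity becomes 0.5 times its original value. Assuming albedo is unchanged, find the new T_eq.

T_eq ≈ 95.9 K

T_eq ∝ L^(1/4) · d^(−1/2).
T′ = 114 × 0.5^(1/4) = 95.9 K.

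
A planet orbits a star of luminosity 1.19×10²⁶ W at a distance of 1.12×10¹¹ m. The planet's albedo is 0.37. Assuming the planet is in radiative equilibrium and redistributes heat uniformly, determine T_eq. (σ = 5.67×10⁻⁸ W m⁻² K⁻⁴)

Flux: S = L/(4πd²) = 1.19×10²⁶/(4π×(1.12×10¹¹)²) = 755 W m⁻².
Energy balance: absorbed = emitted ⇒ πR²·S(1−A) = 4πR²·σT_eq⁴, so T_eq⁴ = S(1−A)/(4σ).
T_eq = [755 × 0.63 / (4 × 5.67×10⁻⁸)]^(1/4) = (2.10×10⁹)^(1/4) = 214 K.

T_eq ≈ 214 K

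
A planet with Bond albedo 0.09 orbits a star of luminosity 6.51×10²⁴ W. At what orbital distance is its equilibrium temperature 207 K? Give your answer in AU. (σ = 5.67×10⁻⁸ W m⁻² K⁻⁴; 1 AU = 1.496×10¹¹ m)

From T_eq⁴ = L(1−A)/(16πσd²): d = √[L(1−A)/(16πσT_eq⁴)].
d = √[6.51×10²⁴ × 0.91 / (16π × 5.67×10⁻⁸ × (207)⁴)] = 3.36×10¹⁰ m = 0.225 AU.

d ≈ 0.225 AU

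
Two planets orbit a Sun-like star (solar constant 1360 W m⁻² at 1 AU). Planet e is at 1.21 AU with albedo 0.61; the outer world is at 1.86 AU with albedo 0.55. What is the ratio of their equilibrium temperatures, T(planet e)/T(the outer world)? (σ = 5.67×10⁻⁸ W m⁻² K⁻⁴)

T₁/T₂ ≈ 1.196

T_eq = [S₀(1−A)/(4σd²)]^(1/4), so T ∝ (1−A)^(1/4) / √d.
T₁ = [1360×0.39/(4×5.67×10⁻⁸×1.21²)]^(1/4) = 199.92 K.
T₂ = [1360×0.45/(4×5.67×10⁻⁸×1.86²)]^(1/4) = 167.12 K.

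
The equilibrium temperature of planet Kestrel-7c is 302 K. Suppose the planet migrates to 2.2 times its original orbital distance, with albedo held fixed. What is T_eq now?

T_eq ≈ 204 K

T_eq ∝ L^(1/4) · d^(−1/2).
T′ = 302 / 2.2^(1/2) = 204 K.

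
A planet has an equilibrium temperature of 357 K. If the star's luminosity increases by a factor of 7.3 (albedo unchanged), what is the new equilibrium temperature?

T_eq ≈ 587 K

T_eq ∝ L^(1/4) · d^(−1/2).
T′ = 357 × 7.3^(1/4) = 587 K.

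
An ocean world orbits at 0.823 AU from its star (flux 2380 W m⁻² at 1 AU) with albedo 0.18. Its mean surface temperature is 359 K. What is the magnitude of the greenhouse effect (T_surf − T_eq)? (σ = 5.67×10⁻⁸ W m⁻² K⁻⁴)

ΔT ≈ 23.3 K

S = 2380/0.823² = 3514 W m⁻².
T_eq = [S(1−A)/(4σ)]^(1/4) = [3514×0.82/(4×5.67×10⁻⁸)]^(1/4) = 335.7 K.
ΔT = T_surf − T_eq = 359 − 335.7.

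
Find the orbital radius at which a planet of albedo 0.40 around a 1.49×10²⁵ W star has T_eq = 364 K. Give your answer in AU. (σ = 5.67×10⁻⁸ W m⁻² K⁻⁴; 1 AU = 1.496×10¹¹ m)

From T_eq⁴ = L(1−A)/(16πσd²): d = √[L(1−A)/(16πσT_eq⁴)].
d = √[1.49×10²⁵ × 0.60 / (16π × 5.67×10⁻⁸ × (364)⁴)] = 1.34×10¹⁰ m = 0.0894 AU.

d ≈ 0.0894 AU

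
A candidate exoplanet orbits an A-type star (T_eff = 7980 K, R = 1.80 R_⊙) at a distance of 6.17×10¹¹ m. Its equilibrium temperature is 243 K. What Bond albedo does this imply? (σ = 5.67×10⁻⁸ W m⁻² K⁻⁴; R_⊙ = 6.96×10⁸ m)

R_⋆ = 1.80 × 6.96×10⁸ = 1.25×10⁹ m.
L = 4πR_⋆²σT_⋆⁴ = 4π(1.25×10⁹)² × 5.67×10⁻⁸ × (7980)⁴ = 4.53×10²⁷ W.
S = L/(4πd²) = 948 W m⁻².
From T_eq⁴ = S(1−A)/(4σ): 1−A = 4σT_eq⁴/S.
1−A = 4 × 5.67×10⁻⁸ × (243)⁴ / 948 = 0.834.

A ≈ 0.17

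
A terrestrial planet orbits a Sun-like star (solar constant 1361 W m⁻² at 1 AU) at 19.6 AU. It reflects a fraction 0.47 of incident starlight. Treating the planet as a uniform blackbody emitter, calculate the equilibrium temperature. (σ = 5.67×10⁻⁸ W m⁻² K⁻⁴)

Flux at 19.6 AU: S = 1361/19.6² = 3.54 W m⁻².
Energy balance: absorbed = emitted ⇒ πR²·S(1−A) = 4πR²·σT_eq⁴, so T_eq⁴ = S(1−A)/(4σ).
T_eq = [3.54 × 0.53 / (4 × 5.67×10⁻⁸)]^(1/4) = (8.28×10⁶)^(1/4) = 53.6 K.

T_eq ≈ 53.6 K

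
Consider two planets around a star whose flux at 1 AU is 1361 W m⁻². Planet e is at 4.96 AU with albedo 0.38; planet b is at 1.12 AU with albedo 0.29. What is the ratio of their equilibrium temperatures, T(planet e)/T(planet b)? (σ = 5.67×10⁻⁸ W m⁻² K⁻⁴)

T₁/T₂ ≈ 0.459

T_eq = [S₀(1−A)/(4σd²)]^(1/4), so T ∝ (1−A)^(1/4) / √d.
T₁ = [1361×0.62/(4×5.67×10⁻⁸×4.96²)]^(1/4) = 110.89 K.
T₂ = [1361×0.71/(4×5.67×10⁻⁸×1.12²)]^(1/4) = 241.41 K.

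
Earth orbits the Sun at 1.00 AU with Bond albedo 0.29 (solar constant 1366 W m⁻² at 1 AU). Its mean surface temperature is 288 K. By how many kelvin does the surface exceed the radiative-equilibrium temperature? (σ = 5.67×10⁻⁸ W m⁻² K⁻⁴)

ΔT ≈ 32.3 K

S = 1366/1.00² = 1366 W m⁻².
T_eq = [S(1−A)/(4σ)]^(1/4) = [1366×0.71/(4×5.67×10⁻⁸)]^(1/4) = 255.7 K.
ΔT = T_surf − T_eq = 288 − 255.7.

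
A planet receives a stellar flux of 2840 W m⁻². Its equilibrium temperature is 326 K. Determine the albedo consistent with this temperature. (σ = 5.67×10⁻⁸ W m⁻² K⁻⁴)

A ≈ 0.10

From T_eq⁴ = S(1−A)/(4σ): 1−A = 4σT_eq⁴/S.
1−A = 4 × 5.67×10⁻⁸ × (326)⁴ / 2840 = 0.902.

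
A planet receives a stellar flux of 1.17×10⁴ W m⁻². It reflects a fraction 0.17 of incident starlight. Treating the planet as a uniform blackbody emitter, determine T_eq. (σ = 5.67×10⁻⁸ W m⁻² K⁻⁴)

T_eq ≈ 455 K

Energy balance: absorbed = emitted ⇒ πR²·S(1−A) = 4πR²·σT_eq⁴, so T_eq⁴ = S(1−A)/(4σ).
T_eq = [1.17×10⁴ × 0.83 / (4 × 5.67×10⁻⁸)]^(1/4) = (4.28×10¹⁰)^(1/4) = 455 K.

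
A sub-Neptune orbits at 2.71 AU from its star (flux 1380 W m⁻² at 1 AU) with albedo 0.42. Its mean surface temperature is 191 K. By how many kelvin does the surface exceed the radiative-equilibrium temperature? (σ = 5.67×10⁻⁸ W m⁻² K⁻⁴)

S = 1380/2.71² = 187.9 W m⁻².
T_eq = [S(1−A)/(4σ)]^(1/4) = [187.9×0.58/(4×5.67×10⁻⁸)]^(1/4) = 148.1 K.
ΔT = T_surf − T_eq = 191 − 148.1.

ΔT ≈ 42.9 K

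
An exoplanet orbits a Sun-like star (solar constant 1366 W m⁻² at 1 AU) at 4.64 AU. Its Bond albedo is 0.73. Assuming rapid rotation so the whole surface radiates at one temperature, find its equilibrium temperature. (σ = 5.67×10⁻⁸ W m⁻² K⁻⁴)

Flux at 4.64 AU: S = 1366/4.64² = 63.4 W m⁻².
Energy balance: absorbed = emitted ⇒ πR²·S(1−A) = 4πR²·σT_eq⁴, so T_eq⁴ = S(1−A)/(4σ).
T_eq = [63.4 × 0.27 / (4 × 5.67×10⁻⁸)]^(1/4) = (7.55×10⁷)^(1/4) = 93.2 K.

T_eq ≈ 93.2 K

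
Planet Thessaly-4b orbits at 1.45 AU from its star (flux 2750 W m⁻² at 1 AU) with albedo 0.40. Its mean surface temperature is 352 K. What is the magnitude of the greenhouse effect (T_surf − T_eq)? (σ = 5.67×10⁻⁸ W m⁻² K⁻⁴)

ΔT ≈ 109.5 K

S = 2750/1.45² = 1308 W m⁻².
T_eq = [S(1−A)/(4σ)]^(1/4) = [1308×0.60/(4×5.67×10⁻⁸)]^(1/4) = 242.5 K.
ΔT = T_surf − T_eq = 352 − 242.5.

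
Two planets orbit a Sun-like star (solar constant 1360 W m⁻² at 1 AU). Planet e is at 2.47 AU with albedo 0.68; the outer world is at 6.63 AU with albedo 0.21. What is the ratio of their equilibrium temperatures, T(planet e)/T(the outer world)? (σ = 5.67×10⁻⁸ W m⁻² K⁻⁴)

T₁/T₂ ≈ 1.307

T_eq = [S₀(1−A)/(4σd²)]^(1/4), so T ∝ (1−A)^(1/4) / √d.
T₁ = [1360×0.32/(4×5.67×10⁻⁸×2.47²)]^(1/4) = 133.17 K.
T₂ = [1360×0.79/(4×5.67×10⁻⁸×6.63²)]^(1/4) = 101.89 K.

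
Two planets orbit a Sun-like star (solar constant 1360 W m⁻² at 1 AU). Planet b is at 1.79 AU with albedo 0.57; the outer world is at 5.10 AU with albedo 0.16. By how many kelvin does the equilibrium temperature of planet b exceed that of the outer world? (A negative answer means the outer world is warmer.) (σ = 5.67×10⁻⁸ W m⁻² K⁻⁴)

ΔT ≈ 50.5 K

T_eq = [S₀(1−A)/(4σd²)]^(1/4), so T ∝ (1−A)^(1/4) / √d.
T₁ = [1360×0.43/(4×5.67×10⁻⁸×1.79²)]^(1/4) = 168.43 K.
T₂ = [1360×0.84/(4×5.67×10⁻⁸×5.10²)]^(1/4) = 117.97 K.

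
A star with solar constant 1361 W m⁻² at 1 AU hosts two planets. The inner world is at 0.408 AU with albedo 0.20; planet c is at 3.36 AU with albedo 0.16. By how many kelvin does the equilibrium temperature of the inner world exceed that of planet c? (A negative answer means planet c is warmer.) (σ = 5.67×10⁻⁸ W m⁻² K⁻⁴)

T_eq = [S₀(1−A)/(4σd²)]^(1/4), so T ∝ (1−A)^(1/4) / √d.
T₁ = [1361×0.80/(4×5.67×10⁻⁸×0.408²)]^(1/4) = 412.09 K.
T₂ = [1361×0.84/(4×5.67×10⁻⁸×3.36²)]^(1/4) = 145.36 K.

ΔT ≈ 266.7 K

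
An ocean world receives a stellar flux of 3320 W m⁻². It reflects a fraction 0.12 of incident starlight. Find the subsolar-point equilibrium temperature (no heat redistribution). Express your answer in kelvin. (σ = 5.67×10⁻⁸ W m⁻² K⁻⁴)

T_ss ≈ 476 K

At the subsolar point the surface absorbs S(1−A) and emits σT⁴ per unit area — no factor of 4, since only the local patch is in balance.
T = [3320 × 0.88 / 5.67×10⁻⁸]^(1/4) = (5.15×10¹⁰)^(1/4) = 476 K.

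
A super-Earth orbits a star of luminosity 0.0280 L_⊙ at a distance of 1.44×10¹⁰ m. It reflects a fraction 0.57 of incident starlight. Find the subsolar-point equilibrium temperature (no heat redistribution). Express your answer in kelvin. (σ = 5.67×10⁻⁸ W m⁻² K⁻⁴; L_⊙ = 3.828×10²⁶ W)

L = 0.0280 × 3.828×10²⁶ = 1.07×10²⁵ W.
Flux: S = L/(4πd²) = 1.07×10²⁵/(4π×(1.44×10¹⁰)²) = 4110 W m⁻².
At the subsolar point the surface absorbs S(1−A) and emits σT⁴ per unit area — no factor of 4, since only the local patch is in balance.
T = [4110 × 0.43 / 5.67×10⁻⁸]^(1/4) = (3.12×10¹⁰)^(1/4) = 420 K.

T_ss ≈ 420 K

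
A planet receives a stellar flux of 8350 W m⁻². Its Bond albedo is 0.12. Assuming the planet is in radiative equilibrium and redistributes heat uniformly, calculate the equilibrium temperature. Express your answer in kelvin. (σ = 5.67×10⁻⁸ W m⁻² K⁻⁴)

Energy balance: absorbed = emitted ⇒ πR²·S(1−A) = 4πR²·σT_eq⁴, so T_eq⁴ = S(1−A)/(4σ).
T_eq = [8350 × 0.88 / (4 × 5.67×10⁻⁸)]^(1/4) = (3.24×10¹⁰)^(1/4) = 424 K.

T_eq ≈ 424 K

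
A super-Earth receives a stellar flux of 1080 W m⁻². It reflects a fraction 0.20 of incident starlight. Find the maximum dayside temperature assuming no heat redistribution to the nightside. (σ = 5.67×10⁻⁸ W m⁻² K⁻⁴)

T_ss ≈ 351 K

With no redistribution each surface element balances locally: S(1−A) = σT⁴.
T = [1080 × 0.80 / 5.67×10⁻⁸]^(1/4) = (1.52×10¹⁰)^(1/4) = 351 K.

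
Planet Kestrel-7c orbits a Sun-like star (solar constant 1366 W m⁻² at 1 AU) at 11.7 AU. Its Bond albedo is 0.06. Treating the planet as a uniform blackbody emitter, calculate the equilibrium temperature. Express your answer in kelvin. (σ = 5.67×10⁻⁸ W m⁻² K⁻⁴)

Flux at 11.7 AU: S = 1366/11.7² = 9.98 W m⁻².
Energy balance: absorbed = emitted ⇒ πR²·S(1−A) = 4πR²·σT_eq⁴, so T_eq⁴ = S(1−A)/(4σ).
T_eq = [9.98 × 0.94 / (4 × 5.67×10⁻⁸)]^(1/4) = (4.14×10⁷)^(1/4) = 80.2 K.

T_eq ≈ 80.2 K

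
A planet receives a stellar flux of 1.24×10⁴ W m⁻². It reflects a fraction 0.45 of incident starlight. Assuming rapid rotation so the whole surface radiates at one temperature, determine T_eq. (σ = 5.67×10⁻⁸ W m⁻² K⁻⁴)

Energy balance: absorbed = emitted ⇒ πR²·S(1−A) = 4πR²·σT_eq⁴, so T_eq⁴ = S(1−A)/(4σ).
T_eq = [1.24×10⁴ × 0.55 / (4 × 5.67×10⁻⁸)]^(1/4) = (3.01×10¹⁰)^(1/4) = 416 K.

T_eq ≈ 416 K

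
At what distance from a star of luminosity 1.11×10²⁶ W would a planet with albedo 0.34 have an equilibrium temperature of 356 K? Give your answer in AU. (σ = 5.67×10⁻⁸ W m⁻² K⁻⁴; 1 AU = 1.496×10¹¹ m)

d ≈ 0.267 AU

From T_eq⁴ = L(1−A)/(16πσd²): d = √[L(1−A)/(16πσT_eq⁴)].
d = √[1.11×10²⁶ × 0.66 / (16π × 5.67×10⁻⁸ × (356)⁴)] = 4.00×10¹⁰ m = 0.267 AU.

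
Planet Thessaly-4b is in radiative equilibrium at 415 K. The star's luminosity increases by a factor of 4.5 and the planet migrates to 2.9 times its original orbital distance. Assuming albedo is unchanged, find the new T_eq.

T_eq ∝ L^(1/4) · d^(−1/2).
T′ = 415 × 4.5^(1/4) / 2.9^(1/2) = 355 K.

T_eq ≈ 355 K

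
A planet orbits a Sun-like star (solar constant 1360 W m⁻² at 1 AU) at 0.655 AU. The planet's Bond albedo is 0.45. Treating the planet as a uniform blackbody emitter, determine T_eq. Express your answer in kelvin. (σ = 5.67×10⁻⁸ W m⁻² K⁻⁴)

Flux at 0.655 AU: S = 1360/0.655² = 3170 W m⁻².
Energy balance: absorbed = emitted ⇒ πR²·S(1−A) = 4πR²·σT_eq⁴, so T_eq⁴ = S(1−A)/(4σ).
T_eq = [3170 × 0.55 / (4 × 5.67×10⁻⁸)]^(1/4) = (7.69×10⁹)^(1/4) = 296 K.

T_eq ≈ 296 K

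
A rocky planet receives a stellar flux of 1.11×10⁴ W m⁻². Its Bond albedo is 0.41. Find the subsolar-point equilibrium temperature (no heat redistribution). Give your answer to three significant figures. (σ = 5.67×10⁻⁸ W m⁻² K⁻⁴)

At the subsolar point the surface absorbs S(1−A) and emits σT⁴ per unit area — no factor of 4, since only the local patch is in balance.
T = [1.11×10⁴ × 0.59 / 5.67×10⁻⁸]^(1/4) = (1.16×10¹¹)^(1/4) = 583 K.

T_ss ≈ 583 K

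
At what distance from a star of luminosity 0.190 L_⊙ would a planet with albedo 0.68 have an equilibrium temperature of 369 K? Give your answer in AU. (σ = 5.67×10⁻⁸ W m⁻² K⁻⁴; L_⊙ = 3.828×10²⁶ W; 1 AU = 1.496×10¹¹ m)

L = 0.190 × 3.828×10²⁶ = 7.27×10²⁵ W.
From T_eq⁴ = L(1−A)/(16πσd²): d = √[L(1−A)/(16πσT_eq⁴)].
d = √[7.27×10²⁵ × 0.32 / (16π × 5.67×10⁻⁸ × (369)⁴)] = 2.10×10¹⁰ m = 0.140 AU.

d ≈ 0.140 AU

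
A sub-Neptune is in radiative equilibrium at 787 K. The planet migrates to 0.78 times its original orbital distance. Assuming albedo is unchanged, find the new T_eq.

T_eq ≈ 891 K

T_eq ∝ L^(1/4) · d^(−1/2).
T′ = 787 / 0.78^(1/2) = 891 K.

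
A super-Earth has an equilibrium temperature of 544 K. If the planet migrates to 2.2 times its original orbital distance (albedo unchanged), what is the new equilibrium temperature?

T_eq ∝ L^(1/4) · d^(−1/2).
T′ = 544 / 2.2^(1/2) = 367 K.

T_eq ≈ 367 K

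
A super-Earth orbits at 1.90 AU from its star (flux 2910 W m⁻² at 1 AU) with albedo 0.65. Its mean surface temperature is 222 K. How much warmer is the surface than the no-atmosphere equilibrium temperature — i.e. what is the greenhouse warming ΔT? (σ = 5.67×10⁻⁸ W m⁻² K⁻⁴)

S = 2910/1.90² = 806.1 W m⁻².
T_eq = [S(1−A)/(4σ)]^(1/4) = [806.1×0.35/(4×5.67×10⁻⁸)]^(1/4) = 187.8 K.
ΔT = T_surf − T_eq = 222 − 187.8.

ΔT ≈ 34.2 K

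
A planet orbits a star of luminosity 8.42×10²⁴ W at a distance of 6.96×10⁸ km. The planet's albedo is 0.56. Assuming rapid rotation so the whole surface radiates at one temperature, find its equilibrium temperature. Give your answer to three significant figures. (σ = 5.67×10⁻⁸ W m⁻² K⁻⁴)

T_eq ≈ 40.5 K

d = 6.96×10⁸ km = 6.96×10¹¹ m.
Flux: S = L/(4πd²) = 8.42×10²⁴/(4π×(6.96×10¹¹)²) = 1.38 W m⁻².
Energy balance: absorbed = emitted ⇒ πR²·S(1−A) = 4πR²·σT_eq⁴, so T_eq⁴ = S(1−A)/(4σ).
T_eq = [1.38 × 0.44 / (4 × 5.67×10⁻⁸)]^(1/4) = (2.68×10⁶)^(1/4) = 40.5 K.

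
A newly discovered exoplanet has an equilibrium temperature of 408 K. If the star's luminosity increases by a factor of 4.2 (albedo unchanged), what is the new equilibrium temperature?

T_eq ∝ L^(1/4) · d^(−1/2).
T′ = 408 × 4.2^(1/4) = 584 K.

T_eq ≈ 584 K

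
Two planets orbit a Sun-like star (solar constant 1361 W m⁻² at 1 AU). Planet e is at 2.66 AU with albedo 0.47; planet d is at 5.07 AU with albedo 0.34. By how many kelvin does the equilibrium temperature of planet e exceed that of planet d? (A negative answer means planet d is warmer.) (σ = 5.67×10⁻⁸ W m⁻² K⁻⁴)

T_eq = [S₀(1−A)/(4σd²)]^(1/4), so T ∝ (1−A)^(1/4) / √d.
T₁ = [1361×0.53/(4×5.67×10⁻⁸×2.66²)]^(1/4) = 145.61 K.
T₂ = [1361×0.66/(4×5.67×10⁻⁸×5.07²)]^(1/4) = 111.41 K.

ΔT ≈ 34.2 K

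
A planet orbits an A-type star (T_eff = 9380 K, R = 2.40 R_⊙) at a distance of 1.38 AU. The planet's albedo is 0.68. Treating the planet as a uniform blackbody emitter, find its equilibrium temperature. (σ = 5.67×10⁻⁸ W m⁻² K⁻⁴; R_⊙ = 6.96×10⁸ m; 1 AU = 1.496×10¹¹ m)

T_eq ≈ 449 K

R_⋆ = 2.40 × 6.96×10⁸ = 1.67×10⁹ m.
d = 1.38 AU = 2.06×10¹¹ m.
L = 4πR_⋆²σT_⋆⁴ = 4π(1.67×10⁹)² × 5.67×10⁻⁸ × (9380)⁴ = 1.54×10²⁸ W.
S = L/(4πd²) = 2.87×10⁴ W m⁻².
Energy balance: absorbed = emitted ⇒ πR²·S(1−A) = 4πR²·σT_eq⁴, so T_eq⁴ = S(1−A)/(4σ).
T_eq = [2.87×10⁴ × 0.32 / (4 × 5.67×10⁻⁸)]^(1/4) = (4.05×10¹⁰)^(1/4) = 449 K.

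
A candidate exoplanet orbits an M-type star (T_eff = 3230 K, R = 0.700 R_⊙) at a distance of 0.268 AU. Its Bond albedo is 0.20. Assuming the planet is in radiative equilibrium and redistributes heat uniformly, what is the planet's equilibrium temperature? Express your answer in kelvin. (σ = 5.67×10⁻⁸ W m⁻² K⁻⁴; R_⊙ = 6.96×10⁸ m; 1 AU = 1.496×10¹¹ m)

T_eq ≈ 238 K

R_⋆ = 0.700 × 6.96×10⁸ = 4.87×10⁸ m.
d = 0.268 AU = 4.01×10¹⁰ m.
L = 4πR_⋆²σT_⋆⁴ = 4π(4.87×10⁸)² × 5.67×10⁻⁸ × (3230)⁴ = 1.84×10²⁵ W.
S = L/(4πd²) = 911 W m⁻².
Energy balance: absorbed = emitted ⇒ πR²·S(1−A) = 4πR²·σT_eq⁴, so T_eq⁴ = S(1−A)/(4σ).
T_eq = [911 × 0.80 / (4 × 5.67×10⁻⁸)]^(1/4) = (3.21×10⁹)^(1/4) = 238 K.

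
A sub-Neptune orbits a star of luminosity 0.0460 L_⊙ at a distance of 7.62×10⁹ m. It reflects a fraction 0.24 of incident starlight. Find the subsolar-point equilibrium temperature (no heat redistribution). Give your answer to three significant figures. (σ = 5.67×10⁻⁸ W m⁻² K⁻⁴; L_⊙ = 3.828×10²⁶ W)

T_ss ≈ 754 K

L = 0.0460 × 3.828×10²⁶ = 1.76×10²⁵ W.
Flux: S = L/(4πd²) = 1.76×10²⁵/(4π×(7.62×10⁹)²) = 2.41×10⁴ W m⁻².
At the subsolar point the surface absorbs S(1−A) and emits σT⁴ per unit area — no factor of 4, since only the local patch is in balance.
T = [2.41×10⁴ × 0.76 / 5.67×10⁻⁸]^(1/4) = (3.23×10¹¹)^(1/4) = 754 K.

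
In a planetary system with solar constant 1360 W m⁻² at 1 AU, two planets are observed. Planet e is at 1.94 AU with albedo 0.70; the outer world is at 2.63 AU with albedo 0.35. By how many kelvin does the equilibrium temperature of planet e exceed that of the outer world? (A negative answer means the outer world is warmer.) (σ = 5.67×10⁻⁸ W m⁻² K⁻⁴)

ΔT ≈ -6.2 K

T_eq = [S₀(1−A)/(4σd²)]^(1/4), so T ∝ (1−A)^(1/4) / √d.
T₁ = [1360×0.30/(4×5.67×10⁻⁸×1.94²)]^(1/4) = 147.86 K.
T₂ = [1360×0.65/(4×5.67×10⁻⁸×2.63²)]^(1/4) = 154.07 K.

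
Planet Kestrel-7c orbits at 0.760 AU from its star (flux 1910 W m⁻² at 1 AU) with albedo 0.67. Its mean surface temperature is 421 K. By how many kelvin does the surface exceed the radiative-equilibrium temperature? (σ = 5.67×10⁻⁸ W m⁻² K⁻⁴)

S = 1910/0.760² = 3307 W m⁻².
T_eq = [S(1−A)/(4σ)]^(1/4) = [3307×0.33/(4×5.67×10⁻⁸)]^(1/4) = 263.4 K.
ΔT = T_surf − T_eq = 421 − 263.4.

ΔT ≈ 157.6 K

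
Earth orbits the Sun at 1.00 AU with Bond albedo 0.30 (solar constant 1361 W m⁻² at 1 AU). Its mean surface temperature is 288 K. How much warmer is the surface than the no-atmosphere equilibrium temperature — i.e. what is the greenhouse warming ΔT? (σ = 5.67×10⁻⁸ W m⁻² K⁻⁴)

S = 1361/1.00² = 1361 W m⁻².
T_eq = [S(1−A)/(4σ)]^(1/4) = [1361×0.70/(4×5.67×10⁻⁸)]^(1/4) = 254.6 K.
ΔT = T_surf − T_eq = 288 − 254.6.

ΔT ≈ 33.4 K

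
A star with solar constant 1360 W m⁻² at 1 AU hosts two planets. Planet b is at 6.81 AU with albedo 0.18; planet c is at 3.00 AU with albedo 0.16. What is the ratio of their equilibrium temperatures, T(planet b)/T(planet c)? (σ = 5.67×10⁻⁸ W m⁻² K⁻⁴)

T₁/T₂ ≈ 0.660

T_eq = [S₀(1−A)/(4σd²)]^(1/4), so T ∝ (1−A)^(1/4) / √d.
T₁ = [1360×0.82/(4×5.67×10⁻⁸×6.81²)]^(1/4) = 101.47 K.
T₂ = [1360×0.84/(4×5.67×10⁻⁸×3.00²)]^(1/4) = 153.81 K.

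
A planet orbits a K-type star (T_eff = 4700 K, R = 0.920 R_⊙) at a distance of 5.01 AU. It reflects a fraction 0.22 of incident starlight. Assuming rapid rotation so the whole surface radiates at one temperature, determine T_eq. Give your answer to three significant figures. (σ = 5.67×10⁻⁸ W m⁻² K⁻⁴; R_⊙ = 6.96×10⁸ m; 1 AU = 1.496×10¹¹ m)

R_⋆ = 0.920 × 6.96×10⁸ = 6.40×10⁸ m.
d = 5.01 AU = 7.49×10¹¹ m.
L = 4πR_⋆²σT_⋆⁴ = 4π(6.40×10⁸)² × 5.67×10⁻⁸ × (4700)⁴ = 1.43×10²⁶ W.
S = L/(4πd²) = 20.2 W m⁻².
Energy balance: absorbed = emitted ⇒ πR²·S(1−A) = 4πR²·σT_eq⁴, so T_eq⁴ = S(1−A)/(4σ).
T_eq = [20.2 × 0.78 / (4 × 5.67×10⁻⁸)]^(1/4) = (6.95×10⁷)^(1/4) = 91.3 K.

T_eq ≈ 91.3 K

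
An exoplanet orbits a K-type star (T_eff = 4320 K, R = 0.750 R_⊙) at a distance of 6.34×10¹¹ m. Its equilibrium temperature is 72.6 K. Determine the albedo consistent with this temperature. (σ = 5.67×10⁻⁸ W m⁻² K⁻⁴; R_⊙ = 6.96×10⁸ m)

R_⋆ = 0.750 × 6.96×10⁸ = 5.22×10⁸ m.
L = 4πR_⋆²σT_⋆⁴ = 4π(5.22×10⁸)² × 5.67×10⁻⁸ × (4320)⁴ = 6.76×10²⁵ W.
S = L/(4πd²) = 13.4 W m⁻².
From T_eq⁴ = S(1−A)/(4σ): 1−A = 4σT_eq⁴/S.
1−A = 4 × 5.67×10⁻⁸ × (72.6)⁴ / 13.4 = 0.471.

A ≈ 0.53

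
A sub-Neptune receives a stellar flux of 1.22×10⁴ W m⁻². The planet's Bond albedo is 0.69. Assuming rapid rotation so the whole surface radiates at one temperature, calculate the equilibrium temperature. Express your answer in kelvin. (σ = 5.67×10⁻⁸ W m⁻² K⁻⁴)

T_eq ≈ 359 K

Energy balance: absorbed = emitted ⇒ πR²·S(1−A) = 4πR²·σT_eq⁴, so T_eq⁴ = S(1−A)/(4σ).
T_eq = [1.22×10⁴ × 0.31 / (4 × 5.67×10⁻⁸)]^(1/4) = (1.67×10¹⁰)^(1/4) = 359 K.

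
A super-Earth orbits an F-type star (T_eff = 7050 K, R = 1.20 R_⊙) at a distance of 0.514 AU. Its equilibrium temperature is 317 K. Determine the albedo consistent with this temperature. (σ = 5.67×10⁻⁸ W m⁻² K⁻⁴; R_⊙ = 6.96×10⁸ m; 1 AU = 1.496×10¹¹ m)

R_⋆ = 1.20 × 6.96×10⁸ = 8.35×10⁸ m.
d = 0.514 AU = 7.69×10¹⁰ m.
L = 4πR_⋆²σT_⋆⁴ = 4π(8.35×10⁸)² × 5.67×10⁻⁸ × (7050)⁴ = 1.23×10²⁷ W.
S = L/(4πd²) = 1.65×10⁴ W m⁻².
From T_eq⁴ = S(1−A)/(4σ): 1−A = 4σT_eq⁴/S.
1−A = 4 × 5.67×10⁻⁸ × (317)⁴ / 1.65×10⁴ = 0.139.

A ≈ 0.86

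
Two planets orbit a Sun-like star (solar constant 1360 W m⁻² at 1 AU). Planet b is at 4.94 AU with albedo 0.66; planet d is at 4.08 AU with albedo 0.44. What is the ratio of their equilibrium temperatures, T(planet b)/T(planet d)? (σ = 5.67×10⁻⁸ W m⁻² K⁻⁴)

T_eq = [S₀(1−A)/(4σd²)]^(1/4), so T ∝ (1−A)^(1/4) / √d.
T₁ = [1360×0.34/(4×5.67×10⁻⁸×4.94²)]^(1/4) = 95.60 K.
T₂ = [1360×0.56/(4×5.67×10⁻⁸×4.08²)]^(1/4) = 119.18 K.

T₁/T₂ ≈ 0.802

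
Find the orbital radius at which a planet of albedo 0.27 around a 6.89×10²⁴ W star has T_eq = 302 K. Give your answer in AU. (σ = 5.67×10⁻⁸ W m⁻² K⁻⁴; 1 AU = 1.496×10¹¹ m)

From T_eq⁴ = L(1−A)/(16πσd²): d = √[L(1−A)/(16πσT_eq⁴)].
d = √[6.89×10²⁴ × 0.73 / (16π × 5.67×10⁻⁸ × (302)⁴)] = 1.46×10¹⁰ m = 0.0974 AU.

d ≈ 0.0974 AU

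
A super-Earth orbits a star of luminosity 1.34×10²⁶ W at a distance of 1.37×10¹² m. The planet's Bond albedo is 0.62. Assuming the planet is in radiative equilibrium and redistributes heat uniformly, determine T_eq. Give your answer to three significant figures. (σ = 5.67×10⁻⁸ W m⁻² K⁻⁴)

T_eq ≈ 55.5 K

Flux: S = L/(4πd²) = 1.34×10²⁶/(4π×(1.37×10¹²)²) = 5.68 W m⁻².
Energy balance: absorbed = emitted ⇒ πR²·S(1−A) = 4πR²·σT_eq⁴, so T_eq⁴ = S(1−A)/(4σ).
T_eq = [5.68 × 0.38 / (4 × 5.67×10⁻⁸)]^(1/4) = (9.52×10⁶)^(1/4) = 55.5 K.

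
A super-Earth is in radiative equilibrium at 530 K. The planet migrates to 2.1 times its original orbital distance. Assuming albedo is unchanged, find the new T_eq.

T_eq ≈ 366 K

T_eq ∝ L^(1/4) · d^(−1/2).
T′ = 530 / 2.1^(1/2) = 366 K.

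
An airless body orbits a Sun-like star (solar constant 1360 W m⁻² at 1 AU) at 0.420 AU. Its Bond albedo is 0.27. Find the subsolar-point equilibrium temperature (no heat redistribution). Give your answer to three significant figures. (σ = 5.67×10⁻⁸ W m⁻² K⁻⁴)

Flux at 0.420 AU: S = 1360/0.420² = 7710 W m⁻².
At the subsolar point the surface absorbs S(1−A) and emits σT⁴ per unit area — no factor of 4, since only the local patch is in balance.
T = [7710 × 0.73 / 5.67×10⁻⁸]^(1/4) = (9.93×10¹⁰)^(1/4) = 561 K.

T_ss ≈ 561 K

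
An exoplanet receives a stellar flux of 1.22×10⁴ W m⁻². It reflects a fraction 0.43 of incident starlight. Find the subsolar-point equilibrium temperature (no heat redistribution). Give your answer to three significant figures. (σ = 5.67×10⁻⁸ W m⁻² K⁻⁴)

T_ss ≈ 592 K

At the subsolar point the surface absorbs S(1−A) and emits σT⁴ per unit area — no factor of 4, since only the local patch is in balance.
T = [1.22×10⁴ × 0.57 / 5.67×10⁻⁸]^(1/4) = (1.23×10¹¹)^(1/4) = 592 K.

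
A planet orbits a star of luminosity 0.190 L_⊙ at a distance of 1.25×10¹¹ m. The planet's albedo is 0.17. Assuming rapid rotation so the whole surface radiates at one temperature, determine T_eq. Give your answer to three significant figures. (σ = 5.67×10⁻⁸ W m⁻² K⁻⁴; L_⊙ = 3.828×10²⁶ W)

T_eq ≈ 192 K

L = 0.190 × 3.828×10²⁶ = 7.27×10²⁵ W.
Flux: S = L/(4πd²) = 7.27×10²⁵/(4π×(1.25×10¹¹)²) = 370 W m⁻².
Energy balance: absorbed = emitted ⇒ πR²·S(1−A) = 4πR²·σT_eq⁴, so T_eq⁴ = S(1−A)/(4σ).
T_eq = [370 × 0.83 / (4 × 5.67×10⁻⁸)]^(1/4) = (1.36×10⁹)^(1/4) = 192 K.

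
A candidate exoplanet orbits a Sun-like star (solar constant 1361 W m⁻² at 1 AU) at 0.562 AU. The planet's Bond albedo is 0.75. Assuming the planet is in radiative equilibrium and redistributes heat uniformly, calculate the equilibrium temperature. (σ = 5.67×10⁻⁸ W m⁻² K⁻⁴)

T_eq ≈ 263 K

Flux at 0.562 AU: S = 1361/0.562² = 4310 W m⁻².
Energy balance: absorbed = emitted ⇒ πR²·S(1−A) = 4πR²·σT_eq⁴, so T_eq⁴ = S(1−A)/(4σ).
T_eq = [4310 × 0.25 / (4 × 5.67×10⁻⁸)]^(1/4) = (4.75×10⁹)^(1/4) = 263 K.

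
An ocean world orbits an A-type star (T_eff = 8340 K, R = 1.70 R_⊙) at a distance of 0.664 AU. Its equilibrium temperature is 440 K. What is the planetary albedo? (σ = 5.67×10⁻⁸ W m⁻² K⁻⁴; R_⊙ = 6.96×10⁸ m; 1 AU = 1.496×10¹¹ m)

A ≈ 0.78

R_⋆ = 1.70 × 6.96×10⁸ = 1.18×10⁹ m.
d = 0.664 AU = 9.93×10¹⁰ m.
L = 4πR_⋆²σT_⋆⁴ = 4π(1.18×10⁹)² × 5.67×10⁻⁸ × (8340)⁴ = 4.83×10²⁷ W.
S = L/(4πd²) = 3.89×10⁴ W m⁻².
From T_eq⁴ = S(1−A)/(4σ): 1−A = 4σT_eq⁴/S.
1−A = 4 × 5.67×10⁻⁸ × (440)⁴ / 3.89×10⁴ = 0.218.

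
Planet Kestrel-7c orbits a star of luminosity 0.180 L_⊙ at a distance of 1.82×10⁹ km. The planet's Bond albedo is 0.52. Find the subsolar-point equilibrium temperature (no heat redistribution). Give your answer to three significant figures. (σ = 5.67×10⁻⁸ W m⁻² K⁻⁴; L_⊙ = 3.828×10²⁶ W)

d = 1.82×10⁹ km = 1.82×10¹² m.
L = 0.180 × 3.828×10²⁶ = 6.89×10²⁵ W.
Flux: S = L/(4πd²) = 6.89×10²⁵/(4π×(1.82×10¹²)²) = 1.66 W m⁻².
At the subsolar point the surface absorbs S(1−A) and emits σT⁴ per unit area — no factor of 4, since only the local patch is in balance.
T = [1.66 × 0.48 / 5.67×10⁻⁸]^(1/4) = (1.40×10⁷)^(1/4) = 61.2 K.

T_ss ≈ 61.2 K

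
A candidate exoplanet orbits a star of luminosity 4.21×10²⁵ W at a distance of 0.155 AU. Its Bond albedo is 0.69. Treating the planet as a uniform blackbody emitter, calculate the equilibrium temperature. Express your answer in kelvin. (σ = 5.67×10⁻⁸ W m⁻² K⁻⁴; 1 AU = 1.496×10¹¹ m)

T_eq ≈ 304 K

d = 0.155 AU = 2.32×10¹⁰ m.
Flux: S = L/(4πd²) = 4.21×10²⁵/(4π×(2.32×10¹⁰)²) = 6230 W m⁻².
Energy balance: absorbed = emitted ⇒ πR²·S(1−A) = 4πR²·σT_eq⁴, so T_eq⁴ = S(1−A)/(4σ).
T_eq = [6230 × 0.31 / (4 × 5.67×10⁻⁸)]^(1/4) = (8.52×10⁹)^(1/4) = 304 K.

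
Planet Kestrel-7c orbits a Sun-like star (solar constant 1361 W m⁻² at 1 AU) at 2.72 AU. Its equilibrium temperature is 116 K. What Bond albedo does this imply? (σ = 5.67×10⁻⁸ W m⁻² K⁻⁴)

A ≈ 0.78

Flux at 2.72 AU: S = 1361/2.72² = 184 W m⁻².
From T_eq⁴ = S(1−A)/(4σ): 1−A = 4σT_eq⁴/S.
1−A = 4 × 5.67×10⁻⁸ × (116)⁴ / 184 = 0.223.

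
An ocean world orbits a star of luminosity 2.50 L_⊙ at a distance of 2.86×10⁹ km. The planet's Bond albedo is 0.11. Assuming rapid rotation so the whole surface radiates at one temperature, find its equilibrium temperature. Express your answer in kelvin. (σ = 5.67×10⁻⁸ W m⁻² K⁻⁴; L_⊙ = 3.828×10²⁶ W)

T_eq ≈ 77.7 K

d = 2.86×10⁹ km = 2.86×10¹² m.
L = 2.50 × 3.828×10²⁶ = 9.57×10²⁶ W.
Flux: S = L/(4πd²) = 9.57×10²⁶/(4π×(2.86×10¹²)²) = 9.31 W m⁻².
Energy balance: absorbed = emitted ⇒ πR²·S(1−A) = 4πR²·σT_eq⁴, so T_eq⁴ = S(1−A)/(4σ).
T_eq = [9.31 × 0.89 / (4 × 5.67×10⁻⁸)]^(1/4) = (3.65×10⁷)^(1/4) = 77.7 K.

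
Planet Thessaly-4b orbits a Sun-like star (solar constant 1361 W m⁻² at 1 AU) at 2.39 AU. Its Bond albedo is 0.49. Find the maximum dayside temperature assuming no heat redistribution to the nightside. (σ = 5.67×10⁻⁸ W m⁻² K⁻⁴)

T_ss ≈ 215 K

Flux at 2.39 AU: S = 1361/2.39² = 238 W m⁻².
With no redistribution each surface element balances locally: S(1−A) = σT⁴.
T = [238 × 0.51 / 5.67×10⁻⁸]^(1/4) = (2.14×10⁹)^(1/4) = 215 K.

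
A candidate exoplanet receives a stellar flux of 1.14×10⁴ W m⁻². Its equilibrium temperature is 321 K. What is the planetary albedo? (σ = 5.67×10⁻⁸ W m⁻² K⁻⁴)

A ≈ 0.79

From T_eq⁴ = S(1−A)/(4σ): 1−A = 4σT_eq⁴/S.
1−A = 4 × 5.67×10⁻⁸ × (321)⁴ / 1.14×10⁴ = 0.211.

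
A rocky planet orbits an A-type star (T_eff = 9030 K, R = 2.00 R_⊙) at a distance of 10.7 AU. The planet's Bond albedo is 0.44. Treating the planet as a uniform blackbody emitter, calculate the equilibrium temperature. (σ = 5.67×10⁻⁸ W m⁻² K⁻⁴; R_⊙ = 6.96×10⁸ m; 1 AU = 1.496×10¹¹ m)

R_⋆ = 2.00 × 6.96×10⁸ = 1.39×10⁹ m.
d = 10.7 AU = 1.60×10¹² m.
L = 4πR_⋆²σT_⋆⁴ = 4π(1.39×10⁹)² × 5.67×10⁻⁸ × (9030)⁴ = 9.18×10²⁷ W.
S = L/(4πd²) = 285 W m⁻².
Energy balance: absorbed = emitted ⇒ πR²·S(1−A) = 4πR²·σT_eq⁴, so T_eq⁴ = S(1−A)/(4σ).
T_eq = [285 × 0.56 / (4 × 5.67×10⁻⁸)]^(1/4) = (7.04×10⁸)^(1/4) = 163 K.

T_eq ≈ 163 K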